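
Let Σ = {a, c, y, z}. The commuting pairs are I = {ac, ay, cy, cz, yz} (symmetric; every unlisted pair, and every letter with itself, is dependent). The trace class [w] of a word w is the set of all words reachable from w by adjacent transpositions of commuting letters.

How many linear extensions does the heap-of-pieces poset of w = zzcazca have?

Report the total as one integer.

#0=z has no predecessor
#1=z depends on [0:z]
#2=c has no predecessor
#3=a depends on [1:z]
#4=z depends on [3:a]
#5=c depends on [2:c]
#6=a depends on [4:z]
sources: [0:z, 2:c]
N(rest) = Σ N(rest − s) over sources s of rest; N(one piece) = 1:
  size 1 → [5]=1  [6]=1
  size 2 → [2,5]=1  [4,6]=1  [5,6]=2
  size 3 → [2,5,6]=3  [3,4,6]=1  [4,5,6]=3
  size 4 → [1,3,4,6]=1  [2,4,5,6]=6  [3,4,5,6]=4
  size 5 → [0,1,3,4,6]=1  [1,3,4,5,6]=5  [2,3,4,5,6]=10
  first=0(z) contributes 15
  first=2(c) contributes 6
|[w]| = 21

21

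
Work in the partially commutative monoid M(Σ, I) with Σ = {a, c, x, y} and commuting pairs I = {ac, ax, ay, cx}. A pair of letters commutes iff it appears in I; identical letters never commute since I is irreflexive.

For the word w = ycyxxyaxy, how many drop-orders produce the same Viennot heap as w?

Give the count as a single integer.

0(y) covers ∅
1(c) covers 0:y
2(y) covers 1:c
3(x) covers 2:y
4(x) covers 3:x
5(y) covers 4:x
6(a) covers ∅
7(x) covers 5:y
8(y) covers 7:x
floor of heap: 0:y, 6:a
completions by unplaced set U, small U first (add the entries for U minus each lowest piece of U):
  |U|=1: {6}:1  {8}:1
  |U|=2: {6,8}:2  {7,8}:1
  |U|=3: {5,7,8}:1  {6,7,8}:3
  |U|=4: {4,5,7,8}:1  {5,6,7,8}:4
  |U|=5: {3,4,5,7,8}:1  {4,5,6,7,8}:5
  |U|=6: {2,3,4,5,7,8}:1  {3,4,5,6,7,8}:6
  |U|=7: {1,2,3,4,5,7,8}:1  {2,3,4,5,6,7,8}:7
  start at 0(y): 8
  start at 6(a): 1
sum over floor = 9

9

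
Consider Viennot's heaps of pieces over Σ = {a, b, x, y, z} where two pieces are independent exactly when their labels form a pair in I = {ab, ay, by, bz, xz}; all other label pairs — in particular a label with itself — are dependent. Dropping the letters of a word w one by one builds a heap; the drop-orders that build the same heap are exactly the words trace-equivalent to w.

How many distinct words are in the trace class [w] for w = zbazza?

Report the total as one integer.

6

drop 0:z onto floor
drop 1:b onto floor
drop 2:a onto {0:z}
drop 3:z onto {2:a}
drop 4:z onto {3:z}
drop 5:a onto {4:z}
ground layer = {0:z, 1:b}
drop-orders for the pieces not yet dropped (sum over which currently-grounded one goes next):
  1 to go: {1} 1  {5} 1
  2 to go: {1,5} 2  {4,5} 1
  3 to go: {1,4,5} 3  {3,4,5} 1
  4 to go: {1,3,4,5} 4  {2,3,4,5} 1
  if 0:z drops first: 5 orders
  if 1:b drops first: 1 orders
heap linearizations: 6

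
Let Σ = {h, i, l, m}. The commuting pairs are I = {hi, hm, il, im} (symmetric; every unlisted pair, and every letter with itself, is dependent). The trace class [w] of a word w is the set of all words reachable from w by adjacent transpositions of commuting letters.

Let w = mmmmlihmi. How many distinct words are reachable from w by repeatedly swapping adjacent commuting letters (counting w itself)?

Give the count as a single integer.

piece 0:m — minimal
piece 1:m rests on {0:m}
piece 2:m rests on {1:m}
piece 3:m rests on {2:m}
piece 4:l rests on {3:m}
piece 5:i — minimal
piece 6:h rests on {4:l}
piece 7:m rests on {4:l}
piece 8:i rests on {5:i}
minimal pieces: {0:m, 5:i}
ways to finish when only these pieces remain (= sum over removing one remaining piece with nothing left below it):
  1 left: {6}→1  {7}→1  {8}→1
  2 left: {5,8}→1  {6,7}→2  {6,8}→2  {7,8}→2
  3 left: {4,6,7}→2  {5,6,8}→3  {5,7,8}→3  {6,7,8}→6
  4 left: {3,4,6,7}→2  {4,6,7,8}→8  {5,6,7,8}→12
  5 left: {2,3,4,6,7}→2  {3,4,6,7,8}→10  {4,5,6,7,8}→20
  6 left: {1,2,3,4,6,7}→2  {2,3,4,6,7,8}→12  {3,4,5,6,7,8}→30
  7 left: {0,1,2,3,4,6,7}→2  {1,2,3,4,6,7,8}→14  {2,3,4,5,6,7,8}→42
  placing 0:m first → 56 extensions
  placing 5:i first → 16 extensions
total linear extensions = 72

72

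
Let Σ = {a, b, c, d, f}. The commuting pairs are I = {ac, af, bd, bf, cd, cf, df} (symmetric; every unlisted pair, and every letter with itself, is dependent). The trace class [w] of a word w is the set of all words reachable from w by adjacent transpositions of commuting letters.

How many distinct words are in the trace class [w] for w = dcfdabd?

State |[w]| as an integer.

63

0(d) covers ∅
1(c) covers ∅
2(f) covers ∅
3(d) covers 0:d
4(a) covers 3:d
5(b) covers 1:c, 4:a
6(d) covers 4:a
floor of heap: 0:d, 1:c, 2:f
completions by unplaced set U, small U first (add the entries for U minus each lowest piece of U):
  |U|=1: {2}:1  {5}:1  {6}:1
  |U|=2: {1,5}:1  {2,5}:2  {2,6}:2  {5,6}:2
  |U|=3: {1,2,5}:3  {1,5,6}:3  {2,5,6}:6  {4,5,6}:2
  |U|=4: {1,2,5,6}:12  {1,4,5,6}:5  {2,4,5,6}:8  {3,4,5,6}:2
  |U|=5: {0,3,4,5,6}:2  {1,2,4,5,6}:25  {1,3,4,5,6}:7  {2,3,4,5,6}:10
  start at 0(d): 42
  start at 1(c): 12
  start at 2(f): 9
sum over floor = 63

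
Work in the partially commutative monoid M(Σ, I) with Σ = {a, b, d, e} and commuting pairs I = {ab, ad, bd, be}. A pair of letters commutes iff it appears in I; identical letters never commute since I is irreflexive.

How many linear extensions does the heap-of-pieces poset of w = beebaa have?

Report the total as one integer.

piece 0:b — minimal
piece 1:e — minimal
piece 2:e rests on {1:e}
piece 3:b rests on {0:b}
piece 4:a rests on {2:e}
piece 5:a rests on {4:a}
minimal pieces: {0:b, 1:e}
ways to finish when only these pieces remain (= sum over removing one remaining piece with nothing left below it):
  1 left: {3}→1  {5}→1
  2 left: {0,3}→1  {3,5}→2  {4,5}→1
  3 left: {0,3,5}→3  {2,4,5}→1  {3,4,5}→3
  4 left: {0,3,4,5}→6  {1,2,4,5}→1  {2,3,4,5}→4
  placing 0:b first → 5 extensions
  placing 1:e first → 10 extensions
total linear extensions = 15

15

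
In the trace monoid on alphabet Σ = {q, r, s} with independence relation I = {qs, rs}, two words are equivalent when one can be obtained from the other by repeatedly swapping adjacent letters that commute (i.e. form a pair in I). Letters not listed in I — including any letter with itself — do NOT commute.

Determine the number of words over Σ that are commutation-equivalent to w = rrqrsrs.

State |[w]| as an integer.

0(r) covers ∅
1(r) covers 0:r
2(q) covers 1:r
3(r) covers 2:q
4(s) covers ∅
5(r) covers 3:r
6(s) covers 4:s
floor of heap: 0:r, 4:s
completions by unplaced set U, small U first (add the entries for U minus each lowest piece of U):
  |U|=1: {5}:1  {6}:1
  |U|=2: {3,5}:1  {4,6}:1  {5,6}:2
  |U|=3: {2,3,5}:1  {3,5,6}:3  {4,5,6}:3
  |U|=4: {1,2,3,5}:1  {2,3,5,6}:4  {3,4,5,6}:6
  |U|=5: {0,1,2,3,5}:1  {1,2,3,5,6}:5  {2,3,4,5,6}:10
  start at 0(r): 15
  start at 4(s): 6
sum over floor = 21

21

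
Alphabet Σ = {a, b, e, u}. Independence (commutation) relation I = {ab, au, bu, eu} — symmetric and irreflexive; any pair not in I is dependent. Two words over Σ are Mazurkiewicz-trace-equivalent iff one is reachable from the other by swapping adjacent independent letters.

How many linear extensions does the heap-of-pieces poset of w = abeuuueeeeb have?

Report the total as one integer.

330

drop 0:a onto floor
drop 1:b onto floor
drop 2:e onto {0:a, 1:b}
drop 3:u onto floor
drop 4:u onto {3:u}
drop 5:u onto {4:u}
drop 6:e onto {2:e}
drop 7:e onto {6:e}
drop 8:e onto {7:e}
drop 9:e onto {8:e}
drop 10:b onto {9:e}
ground layer = {0:a, 1:b, 3:u}
drop-orders for the pieces not yet dropped (sum over which currently-grounded one goes next):
  1 to go: {5} 1  {10} 1
  2 to go: {4,5} 1  {5,10} 2  {9,10} 1
  3 to go: {3,4,5} 1  {4,5,10} 3  {5,9,10} 3  {8,9,10} 1
  4 to go: {3,4,5,10} 4  {4,5,9,10} 6  {5,8,9,10} 4  {7,8,9,10} 1
  5 to go: {3,4,5,9,10} 10  {4,5,8,9,10} 10  {5,7,8,9,10} 5  {6,7,8,9,10} 1
  6 to go: {2,6,7,8,9,10} 1  {3,4,5,8,9,10} 20  {4,5,7,8,9,10} 15  {5,6,7,8,9,10} 6
  7 to go: {0,2,6,7,8,9,10} 1  {1,2,6,7,8,9,10} 1  {2,5,6,7,8,9,10} 7  {3,4,5,7,8,9,10} 35  {4,5,6,7,8,9,10} 21
  8 to go: {0,1,2,6,7,8,9,10} 2  {0,2,5,6,7,8,9,10} 8  {1,2,5,6,7,8,9,10} 8  {2,4,5,6,7,8,9,10} 28  {3,4,5,6,7,8,9,10} 56
  9 to go: {0,1,2,5,6,7,8,9,10} 18  {0,2,4,5,6,7,8,9,10} 36  {1,2,4,5,6,7,8,9,10} 36  {2,3,4,5,6,7,8,9,10} 84
  if 0:a drops first: 120 orders
  if 1:b drops first: 120 orders
  if 3:u drops first: 90 orders
heap linearizations: 330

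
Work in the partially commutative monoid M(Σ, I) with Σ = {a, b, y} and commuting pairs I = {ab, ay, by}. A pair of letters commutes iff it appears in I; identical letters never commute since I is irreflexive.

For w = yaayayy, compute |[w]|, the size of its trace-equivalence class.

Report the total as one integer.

#0=y has no predecessor
#1=a has no predecessor
#2=a depends on [1:a]
#3=y depends on [0:y]
#4=a depends on [2:a]
#5=y depends on [3:y]
#6=y depends on [5:y]
sources: [0:y, 1:a]
N(rest) = Σ N(rest − s) over sources s of rest; N(one piece) = 1:
  size 1 → [4]=1  [6]=1
  size 2 → [2,4]=1  [4,6]=2  [5,6]=1
  size 3 → [1,2,4]=1  [2,4,6]=3  [3,5,6]=1  [4,5,6]=3
  size 4 → [0,3,5,6]=1  [1,2,4,6]=4  [2,4,5,6]=6  [3,4,5,6]=4
  size 5 → [0,3,4,5,6]=5  [1,2,4,5,6]=10  [2,3,4,5,6]=10
  first=0(y) contributes 20
  first=1(a) contributes 15
|[w]| = 35

35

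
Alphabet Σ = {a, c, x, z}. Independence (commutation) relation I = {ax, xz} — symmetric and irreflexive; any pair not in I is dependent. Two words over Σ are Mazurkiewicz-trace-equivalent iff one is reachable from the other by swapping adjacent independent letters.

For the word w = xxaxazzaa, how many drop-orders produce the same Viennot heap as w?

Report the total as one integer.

piece 0:x — minimal
piece 1:x rests on {0:x}
piece 2:a — minimal
piece 3:x rests on {1:x}
piece 4:a rests on {2:a}
piece 5:z rests on {4:a}
piece 6:z rests on {5:z}
piece 7:a rests on {6:z}
piece 8:a rests on {7:a}
minimal pieces: {0:x, 2:a}
ways to finish when only these pieces remain (= sum over removing one remaining piece with nothing left below it):
  1 left: {3}→1  {8}→1
  2 left: {1,3}→1  {3,8}→2  {7,8}→1
  3 left: {0,1,3}→1  {1,3,8}→3  {3,7,8}→3  {6,7,8}→1
  4 left: {0,1,3,8}→4  {1,3,7,8}→6  {3,6,7,8}→4  {5,6,7,8}→1
  5 left: {0,1,3,7,8}→10  {1,3,6,7,8}→10  {3,5,6,7,8}→5  {4,5,6,7,8}→1
  6 left: {0,1,3,6,7,8}→20  {1,3,5,6,7,8}→15  {2,4,5,6,7,8}→1  {3,4,5,6,7,8}→6
  7 left: {0,1,3,5,6,7,8}→35  {1,3,4,5,6,7,8}→21  {2,3,4,5,6,7,8}→7
  placing 0:x first → 28 extensions
  placing 2:a first → 56 extensions
total linear extensions = 84

84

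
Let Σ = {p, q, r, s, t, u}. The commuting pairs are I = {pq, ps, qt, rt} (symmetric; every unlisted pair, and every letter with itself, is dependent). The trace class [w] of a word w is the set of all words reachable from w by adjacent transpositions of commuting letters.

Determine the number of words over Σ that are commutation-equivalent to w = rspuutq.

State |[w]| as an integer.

4

0(r) covers ∅
1(s) covers 0:r
2(p) covers 0:r
3(u) covers 1:s, 2:p
4(u) covers 3:u
5(t) covers 4:u
6(q) covers 4:u
floor of heap: 0:r
completions by unplaced set U, small U first (add the entries for U minus each lowest piece of U):
  |U|=1: {5}:1  {6}:1
  |U|=2: {5,6}:2
  |U|=3: {4,5,6}:2
  |U|=4: {3,4,5,6}:2
  |U|=5: {1,3,4,5,6}:2  {2,3,4,5,6}:2
  start at 0(r): 4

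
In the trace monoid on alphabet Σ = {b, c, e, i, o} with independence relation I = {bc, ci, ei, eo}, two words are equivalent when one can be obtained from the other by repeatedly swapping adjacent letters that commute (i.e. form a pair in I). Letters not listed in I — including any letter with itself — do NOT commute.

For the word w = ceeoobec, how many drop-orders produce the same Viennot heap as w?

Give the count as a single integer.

6

drop 0:c onto floor
drop 1:e onto {0:c}
drop 2:e onto {1:e}
drop 3:o onto {0:c}
drop 4:o onto {3:o}
drop 5:b onto {2:e, 4:o}
drop 6:e onto {5:b}
drop 7:c onto {6:e}
ground layer = {0:c}
drop-orders for the pieces not yet dropped (sum over which currently-grounded one goes next):
  1 to go: {7} 1
  2 to go: {6,7} 1
  3 to go: {5,6,7} 1
  4 to go: {2,5,6,7} 1  {4,5,6,7} 1
  5 to go: {1,2,5,6,7} 1  {2,4,5,6,7} 2  {3,4,5,6,7} 1
  6 to go: {1,2,4,5,6,7} 3  {2,3,4,5,6,7} 3
  if 0:c drops first: 6 orders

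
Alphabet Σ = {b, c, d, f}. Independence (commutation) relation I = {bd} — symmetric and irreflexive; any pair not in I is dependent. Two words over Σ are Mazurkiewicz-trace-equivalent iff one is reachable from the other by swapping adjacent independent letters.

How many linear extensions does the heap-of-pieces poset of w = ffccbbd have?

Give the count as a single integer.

3

0(f) covers ∅
1(f) covers 0:f
2(c) covers 1:f
3(c) covers 2:c
4(b) covers 3:c
5(b) covers 4:b
6(d) covers 3:c
floor of heap: 0:f
completions by unplaced set U, small U first (add the entries for U minus each lowest piece of U):
  |U|=1: {5}:1  {6}:1
  |U|=2: {4,5}:1  {5,6}:2
  |U|=3: {4,5,6}:3
  |U|=4: {3,4,5,6}:3
  |U|=5: {2,3,4,5,6}:3
  start at 0(f): 3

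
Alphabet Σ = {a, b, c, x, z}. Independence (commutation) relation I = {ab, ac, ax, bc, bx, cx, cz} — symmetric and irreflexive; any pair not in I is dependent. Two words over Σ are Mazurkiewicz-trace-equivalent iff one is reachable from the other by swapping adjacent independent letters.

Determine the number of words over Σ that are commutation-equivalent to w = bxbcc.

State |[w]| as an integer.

30

0(b) covers ∅
1(x) covers ∅
2(b) covers 0:b
3(c) covers ∅
4(c) covers 3:c
floor of heap: 0:b, 1:x, 3:c
completions by unplaced set U, small U first (add the entries for U minus each lowest piece of U):
  |U|=1: {1}:1  {2}:1  {4}:1
  |U|=2: {0,2}:1  {1,2}:2  {1,4}:2  {2,4}:2  {3,4}:1
  |U|=3: {0,1,2}:3  {0,2,4}:3  {1,2,4}:6  {1,3,4}:3  {2,3,4}:3
  start at 0(b): 12
  start at 1(x): 6
  start at 3(c): 12
sum over floor = 30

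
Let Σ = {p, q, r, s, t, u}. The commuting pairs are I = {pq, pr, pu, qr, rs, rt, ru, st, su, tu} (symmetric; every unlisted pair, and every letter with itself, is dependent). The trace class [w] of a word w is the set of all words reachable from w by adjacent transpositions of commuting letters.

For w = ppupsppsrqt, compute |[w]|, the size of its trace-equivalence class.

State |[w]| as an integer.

88

#0=p has no predecessor
#1=p depends on [0:p]
#2=u has no predecessor
#3=p depends on [1:p]
#4=s depends on [3:p]
#5=p depends on [4:s]
#6=p depends on [5:p]
#7=s depends on [6:p]
#8=r has no predecessor
#9=q depends on [2:u, 7:s]
#10=t depends on [9:q]
sources: [0:p, 2:u, 8:r]
N(rest) = Σ N(rest − s) over sources s of rest; N(one piece) = 1:
  size 1 → [8]=1  [10]=1
  size 2 → [8,10]=2  [9,10]=1
  size 3 → [2,9,10]=1  [7,9,10]=1  [8,9,10]=3
  size 4 → [2,7,9,10]=2  [2,8,9,10]=4  [6,7,9,10]=1  [7,8,9,10]=4
  size 5 → [2,6,7,9,10]=3  [2,7,8,9,10]=10  [5,6,7,9,10]=1  [6,7,8,9,10]=5
  size 6 → [2,5,6,7,9,10]=4  [2,6,7,8,9,10]=18  [4,5,6,7,9,10]=1  [5,6,7,8,9,10]=6
  size 7 → [2,4,5,6,7,9,10]=5  [2,5,6,7,8,9,10]=28  [3,4,5,6,7,9,10]=1  [4,5,6,7,8,9,10]=7
  size 8 → [1,3,4,5,6,7,9,10]=1  [2,3,4,5,6,7,9,10]=6  [2,4,5,6,7,8,9,10]=40  [3,4,5,6,7,8,9,10]=8
  size 9 → [0,1,3,4,5,6,7,9,10]=1  [1,2,3,4,5,6,7,9,10]=7  [1,3,4,5,6,7,8,9,10]=9  [2,3,4,5,6,7,8,9,10]=54
  first=0(p) contributes 70
  first=2(u) contributes 10
  first=8(r) contributes 8
|[w]| = 88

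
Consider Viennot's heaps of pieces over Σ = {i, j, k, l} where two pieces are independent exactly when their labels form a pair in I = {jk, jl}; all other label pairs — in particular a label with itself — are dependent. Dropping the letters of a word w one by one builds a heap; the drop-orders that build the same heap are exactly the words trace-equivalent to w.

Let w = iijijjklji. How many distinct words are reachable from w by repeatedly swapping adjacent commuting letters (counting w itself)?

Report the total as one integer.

piece 0:i — minimal
piece 1:i rests on {0:i}
piece 2:j rests on {1:i}
piece 3:i rests on {2:j}
piece 4:j rests on {3:i}
piece 5:j rests on {4:j}
piece 6:k rests on {3:i}
piece 7:l rests on {6:k}
piece 8:j rests on {5:j}
piece 9:i rests on {7:l, 8:j}
minimal pieces: {0:i}
ways to finish when only these pieces remain (= sum over removing one remaining piece with nothing left below it):
  1 left: {9}→1
  2 left: {7,9}→1  {8,9}→1
  3 left: {5,8,9}→1  {6,7,9}→1  {7,8,9}→2
  4 left: {4,5,8,9}→1  {5,7,8,9}→3  {6,7,8,9}→3
  5 left: {4,5,7,8,9}→4  {5,6,7,8,9}→6
  6 left: {4,5,6,7,8,9}→10
  7 left: {3,4,5,6,7,8,9}→10
  8 left: {2,3,4,5,6,7,8,9}→10
  placing 0:i first → 10 extensions

10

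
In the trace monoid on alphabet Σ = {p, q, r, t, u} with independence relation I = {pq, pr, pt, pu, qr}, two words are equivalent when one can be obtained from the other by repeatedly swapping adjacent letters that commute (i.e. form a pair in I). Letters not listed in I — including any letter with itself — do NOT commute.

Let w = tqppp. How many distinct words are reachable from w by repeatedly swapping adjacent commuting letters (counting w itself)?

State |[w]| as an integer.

0(t) covers ∅
1(q) covers 0:t
2(p) covers ∅
3(p) covers 2:p
4(p) covers 3:p
floor of heap: 0:t, 2:p
completions by unplaced set U, small U first (add the entries for U minus each lowest piece of U):
  |U|=1: {1}:1  {4}:1
  |U|=2: {0,1}:1  {1,4}:2  {3,4}:1
  |U|=3: {0,1,4}:3  {1,3,4}:3  {2,3,4}:1
  start at 0(t): 4
  start at 2(p): 6
sum over floor = 10

10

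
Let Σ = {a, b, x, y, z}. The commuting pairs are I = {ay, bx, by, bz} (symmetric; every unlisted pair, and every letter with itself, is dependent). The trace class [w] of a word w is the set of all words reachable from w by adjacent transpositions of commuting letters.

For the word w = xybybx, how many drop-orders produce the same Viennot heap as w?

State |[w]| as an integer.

0(x) covers ∅
1(y) covers 0:x
2(b) covers ∅
3(y) covers 1:y
4(b) covers 2:b
5(x) covers 3:y
floor of heap: 0:x, 2:b
completions by unplaced set U, small U first (add the entries for U minus each lowest piece of U):
  |U|=1: {4}:1  {5}:1
  |U|=2: {2,4}:1  {3,5}:1  {4,5}:2
  |U|=3: {1,3,5}:1  {2,4,5}:3  {3,4,5}:3
  |U|=4: {0,1,3,5}:1  {1,3,4,5}:4  {2,3,4,5}:6
  start at 0(x): 10
  start at 2(b): 5
sum over floor = 15

15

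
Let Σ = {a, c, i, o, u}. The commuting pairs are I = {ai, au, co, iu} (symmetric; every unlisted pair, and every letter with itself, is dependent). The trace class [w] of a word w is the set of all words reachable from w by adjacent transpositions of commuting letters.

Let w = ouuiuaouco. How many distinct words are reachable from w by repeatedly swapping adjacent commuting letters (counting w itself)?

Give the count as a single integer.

40

0(o) covers ∅
1(u) covers 0:o
2(u) covers 1:u
3(i) covers 0:o
4(u) covers 2:u
5(a) covers 0:o
6(o) covers 3:i, 4:u, 5:a
7(u) covers 6:o
8(c) covers 7:u
9(o) covers 7:u
floor of heap: 0:o
completions by unplaced set U, small U first (add the entries for U minus each lowest piece of U):
  |U|=1: {8}:1  {9}:1
  |U|=2: {8,9}:2
  |U|=3: {7,8,9}:2
  |U|=4: {6,7,8,9}:2
  |U|=5: {3,6,7,8,9}:2  {4,6,7,8,9}:2  {5,6,7,8,9}:2
  |U|=6: {2,4,6,7,8,9}:2  {3,4,6,7,8,9}:4  {3,5,6,7,8,9}:4  {4,5,6,7,8,9}:4
  |U|=7: {1,2,4,6,7,8,9}:2  {2,3,4,6,7,8,9}:6  {2,4,5,6,7,8,9}:6  {3,4,5,6,7,8,9}:12
  |U|=8: {1,2,3,4,6,7,8,9}:8  {1,2,4,5,6,7,8,9}:8  {2,3,4,5,6,7,8,9}:24
  start at 0(o): 40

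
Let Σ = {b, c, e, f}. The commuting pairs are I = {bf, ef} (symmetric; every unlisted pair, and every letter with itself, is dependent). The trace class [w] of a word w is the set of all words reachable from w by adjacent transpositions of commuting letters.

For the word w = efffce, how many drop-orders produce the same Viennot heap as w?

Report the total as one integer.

4

piece 0:e — minimal
piece 1:f — minimal
piece 2:f rests on {1:f}
piece 3:f rests on {2:f}
piece 4:c rests on {0:e, 3:f}
piece 5:e rests on {4:c}
minimal pieces: {0:e, 1:f}
ways to finish when only these pieces remain (= sum over removing one remaining piece with nothing left below it):
  1 left: {5}→1
  2 left: {4,5}→1
  3 left: {0,4,5}→1  {3,4,5}→1
  4 left: {0,3,4,5}→2  {2,3,4,5}→1
  placing 0:e first → 1 extensions
  placing 1:f first → 3 extensions
total linear extensions = 4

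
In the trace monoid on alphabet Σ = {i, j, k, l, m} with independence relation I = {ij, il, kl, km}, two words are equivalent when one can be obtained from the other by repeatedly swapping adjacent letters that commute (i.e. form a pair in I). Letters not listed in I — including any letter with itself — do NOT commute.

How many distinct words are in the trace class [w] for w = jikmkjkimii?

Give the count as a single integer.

6

piece 0:j — minimal
piece 1:i — minimal
piece 2:k rests on {0:j, 1:i}
piece 3:m rests on {0:j, 1:i}
piece 4:k rests on {2:k}
piece 5:j rests on {3:m, 4:k}
piece 6:k rests on {5:j}
piece 7:i rests on {6:k}
piece 8:m rests on {7:i}
piece 9:i rests on {8:m}
piece 10:i rests on {9:i}
minimal pieces: {0:j, 1:i}
ways to finish when only these pieces remain (= sum over removing one remaining piece with nothing left below it):
  1 left: {10}→1
  2 left: {9,10}→1
  3 left: {8,9,10}→1
  4 left: {7,8,9,10}→1
  5 left: {6,7,8,9,10}→1
  6 left: {5,6,7,8,9,10}→1
  7 left: {3,5,6,7,8,9,10}→1  {4,5,6,7,8,9,10}→1
  8 left: {2,4,5,6,7,8,9,10}→1  {3,4,5,6,7,8,9,10}→2
  9 left: {2,3,4,5,6,7,8,9,10}→3
  placing 0:j first → 3 extensions
  placing 1:i first → 3 extensions
total linear extensions = 6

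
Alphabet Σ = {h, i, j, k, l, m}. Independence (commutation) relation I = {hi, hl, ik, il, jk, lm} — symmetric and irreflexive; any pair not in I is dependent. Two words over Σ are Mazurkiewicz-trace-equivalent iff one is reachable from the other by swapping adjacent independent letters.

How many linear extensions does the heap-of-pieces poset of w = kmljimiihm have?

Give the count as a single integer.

6

#0=k has no predecessor
#1=m depends on [0:k]
#2=l depends on [0:k]
#3=j depends on [1:m, 2:l]
#4=i depends on [3:j]
#5=m depends on [4:i]
#6=i depends on [5:m]
#7=i depends on [6:i]
#8=h depends on [5:m]
#9=m depends on [7:i, 8:h]
sources: [0:k]
N(rest) = Σ N(rest − s) over sources s of rest; N(one piece) = 1:
  size 1 → [9]=1
  size 2 → [7,9]=1  [8,9]=1
  size 3 → [6,7,9]=1  [7,8,9]=2
  size 4 → [6,7,8,9]=3
  size 5 → [5,6,7,8,9]=3
  size 6 → [4,5,6,7,8,9]=3
  size 7 → [3,4,5,6,7,8,9]=3
  size 8 → [1,3,4,5,6,7,8,9]=3  [2,3,4,5,6,7,8,9]=3
  first=0(k) contributes 6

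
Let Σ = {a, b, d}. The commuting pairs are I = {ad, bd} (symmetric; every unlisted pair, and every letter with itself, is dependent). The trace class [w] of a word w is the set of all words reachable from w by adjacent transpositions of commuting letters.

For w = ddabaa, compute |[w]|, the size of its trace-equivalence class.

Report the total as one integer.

#0=d has no predecessor
#1=d depends on [0:d]
#2=a has no predecessor
#3=b depends on [2:a]
#4=a depends on [3:b]
#5=a depends on [4:a]
sources: [0:d, 2:a]
N(rest) = Σ N(rest − s) over sources s of rest; N(one piece) = 1:
  size 1 → [1]=1  [5]=1
  size 2 → [0,1]=1  [1,5]=2  [4,5]=1
  size 3 → [0,1,5]=3  [1,4,5]=3  [3,4,5]=1
  size 4 → [0,1,4,5]=6  [1,3,4,5]=4  [2,3,4,5]=1
  first=0(d) contributes 5
  first=2(a) contributes 10
|[w]| = 15

15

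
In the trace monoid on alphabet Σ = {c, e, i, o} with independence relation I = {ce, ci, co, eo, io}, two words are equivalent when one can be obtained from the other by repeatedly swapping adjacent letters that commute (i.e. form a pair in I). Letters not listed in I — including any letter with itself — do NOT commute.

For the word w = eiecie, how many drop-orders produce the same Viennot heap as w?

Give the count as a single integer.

6

piece 0:e — minimal
piece 1:i rests on {0:e}
piece 2:e rests on {1:i}
piece 3:c — minimal
piece 4:i rests on {2:e}
piece 5:e rests on {4:i}
minimal pieces: {0:e, 3:c}
ways to finish when only these pieces remain (= sum over removing one remaining piece with nothing left below it):
  1 left: {3}→1  {5}→1
  2 left: {3,5}→2  {4,5}→1
  3 left: {2,4,5}→1  {3,4,5}→3
  4 left: {1,2,4,5}→1  {2,3,4,5}→4
  placing 0:e first → 5 extensions
  placing 3:c first → 1 extensions
total linear extensions = 6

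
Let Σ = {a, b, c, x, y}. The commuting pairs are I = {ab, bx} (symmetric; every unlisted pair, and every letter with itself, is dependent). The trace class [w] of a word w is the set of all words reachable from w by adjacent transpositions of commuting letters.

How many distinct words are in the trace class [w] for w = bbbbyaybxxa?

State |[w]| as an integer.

#0=b has no predecessor
#1=b depends on [0:b]
#2=b depends on [1:b]
#3=b depends on [2:b]
#4=y depends on [3:b]
#5=a depends on [4:y]
#6=y depends on [5:a]
#7=b depends on [6:y]
#8=x depends on [6:y]
#9=x depends on [8:x]
#10=a depends on [9:x]
sources: [0:b]
N(rest) = Σ N(rest − s) over sources s of rest; N(one piece) = 1:
  size 1 → [7]=1  [10]=1
  size 2 → [7,10]=2  [9,10]=1
  size 3 → [7,9,10]=3  [8,9,10]=1
  size 4 → [7,8,9,10]=4
  size 5 → [6,7,8,9,10]=4
  size 6 → [5,6,7,8,9,10]=4
  size 7 → [4,5,6,7,8,9,10]=4
  size 8 → [3,4,5,6,7,8,9,10]=4
  size 9 → [2,3,4,5,6,7,8,9,10]=4
  first=0(b) contributes 4

4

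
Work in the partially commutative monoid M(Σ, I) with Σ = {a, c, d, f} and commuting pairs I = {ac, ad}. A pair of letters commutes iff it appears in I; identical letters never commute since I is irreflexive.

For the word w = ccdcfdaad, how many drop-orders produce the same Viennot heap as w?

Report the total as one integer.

0(c) covers ∅
1(c) covers 0:c
2(d) covers 1:c
3(c) covers 2:d
4(f) covers 3:c
5(d) covers 4:f
6(a) covers 4:f
7(a) covers 6:a
8(d) covers 5:d
floor of heap: 0:c
completions by unplaced set U, small U first (add the entries for U minus each lowest piece of U):
  |U|=1: {7}:1  {8}:1
  |U|=2: {5,8}:1  {6,7}:1  {7,8}:2
  |U|=3: {5,7,8}:3  {6,7,8}:3
  |U|=4: {5,6,7,8}:6
  |U|=5: {4,5,6,7,8}:6
  |U|=6: {3,4,5,6,7,8}:6
  |U|=7: {2,3,4,5,6,7,8}:6
  start at 0(c): 6

6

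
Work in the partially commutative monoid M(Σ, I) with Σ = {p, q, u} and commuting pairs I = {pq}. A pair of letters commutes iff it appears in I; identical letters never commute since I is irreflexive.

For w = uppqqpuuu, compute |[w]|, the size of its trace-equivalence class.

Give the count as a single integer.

#0=u has no predecessor
#1=p depends on [0:u]
#2=p depends on [1:p]
#3=q depends on [0:u]
#4=q depends on [3:q]
#5=p depends on [2:p]
#6=u depends on [4:q, 5:p]
#7=u depends on [6:u]
#8=u depends on [7:u]
sources: [0:u]
N(rest) = Σ N(rest − s) over sources s of rest; N(one piece) = 1:
  size 1 → [8]=1
  size 2 → [7,8]=1
  size 3 → [6,7,8]=1
  size 4 → [4,6,7,8]=1  [5,6,7,8]=1
  size 5 → [2,5,6,7,8]=1  [3,4,6,7,8]=1  [4,5,6,7,8]=2
  size 6 → [1,2,5,6,7,8]=1  [2,4,5,6,7,8]=3  [3,4,5,6,7,8]=3
  size 7 → [1,2,4,5,6,7,8]=4  [2,3,4,5,6,7,8]=6
  first=0(u) contributes 10

10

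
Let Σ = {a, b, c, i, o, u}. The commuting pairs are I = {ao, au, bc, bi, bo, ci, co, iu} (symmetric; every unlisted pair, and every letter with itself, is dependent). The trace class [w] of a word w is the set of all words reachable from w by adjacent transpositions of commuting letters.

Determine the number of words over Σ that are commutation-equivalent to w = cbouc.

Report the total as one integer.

6

piece 0:c — minimal
piece 1:b — minimal
piece 2:o — minimal
piece 3:u rests on {0:c, 1:b, 2:o}
piece 4:c rests on {3:u}
minimal pieces: {0:c, 1:b, 2:o}
ways to finish when only these pieces remain (= sum over removing one remaining piece with nothing left below it):
  1 left: {4}→1
  2 left: {3,4}→1
  3 left: {0,3,4}→1  {1,3,4}→1  {2,3,4}→1
  placing 0:c first → 2 extensions
  placing 1:b first → 2 extensions
  placing 2:o first → 2 extensions
total linear extensions = 6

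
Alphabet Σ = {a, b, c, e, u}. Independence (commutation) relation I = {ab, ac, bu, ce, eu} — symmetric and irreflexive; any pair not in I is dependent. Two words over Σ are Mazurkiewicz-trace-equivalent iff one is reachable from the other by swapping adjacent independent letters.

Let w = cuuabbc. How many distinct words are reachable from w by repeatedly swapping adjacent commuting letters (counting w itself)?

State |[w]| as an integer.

piece 0:c — minimal
piece 1:u rests on {0:c}
piece 2:u rests on {1:u}
piece 3:a rests on {2:u}
piece 4:b rests on {0:c}
piece 5:b rests on {4:b}
piece 6:c rests on {2:u, 5:b}
minimal pieces: {0:c}
ways to finish when only these pieces remain (= sum over removing one remaining piece with nothing left below it):
  1 left: {3}→1  {6}→1
  2 left: {3,6}→2  {5,6}→1
  3 left: {2,3,6}→2  {3,5,6}→3  {4,5,6}→1
  4 left: {1,2,3,6}→2  {2,3,5,6}→5  {3,4,5,6}→4
  5 left: {1,2,3,5,6}→7  {2,3,4,5,6}→9
  placing 0:c first → 16 extensions

16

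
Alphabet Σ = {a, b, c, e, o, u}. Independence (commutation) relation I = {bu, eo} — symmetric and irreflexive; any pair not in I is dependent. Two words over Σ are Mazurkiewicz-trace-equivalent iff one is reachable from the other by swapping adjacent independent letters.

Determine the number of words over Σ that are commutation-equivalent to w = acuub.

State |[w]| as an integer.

piece 0:a — minimal
piece 1:c rests on {0:a}
piece 2:u rests on {1:c}
piece 3:u rests on {2:u}
piece 4:b rests on {1:c}
minimal pieces: {0:a}
ways to finish when only these pieces remain (= sum over removing one remaining piece with nothing left below it):
  1 left: {3}→1  {4}→1
  2 left: {2,3}→1  {3,4}→2
  3 left: {2,3,4}→3
  placing 0:a first → 3 extensions

3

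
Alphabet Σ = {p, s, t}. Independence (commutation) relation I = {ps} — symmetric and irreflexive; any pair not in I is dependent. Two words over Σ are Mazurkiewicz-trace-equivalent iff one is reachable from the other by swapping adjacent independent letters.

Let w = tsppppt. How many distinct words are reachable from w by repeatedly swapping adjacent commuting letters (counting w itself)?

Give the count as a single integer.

0(t) covers ∅
1(s) covers 0:t
2(p) covers 0:t
3(p) covers 2:p
4(p) covers 3:p
5(p) covers 4:p
6(t) covers 1:s, 5:p
floor of heap: 0:t
completions by unplaced set U, small U first (add the entries for U minus each lowest piece of U):
  |U|=1: {6}:1
  |U|=2: {1,6}:1  {5,6}:1
  |U|=3: {1,5,6}:2  {4,5,6}:1
  |U|=4: {1,4,5,6}:3  {3,4,5,6}:1
  |U|=5: {1,3,4,5,6}:4  {2,3,4,5,6}:1
  start at 0(t): 5

5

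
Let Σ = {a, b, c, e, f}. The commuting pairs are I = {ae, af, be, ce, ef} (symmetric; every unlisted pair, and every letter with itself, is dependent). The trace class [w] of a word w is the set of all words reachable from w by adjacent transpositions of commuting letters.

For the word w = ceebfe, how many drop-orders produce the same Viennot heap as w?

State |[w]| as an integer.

20

drop 0:c onto floor
drop 1:e onto floor
drop 2:e onto {1:e}
drop 3:b onto {0:c}
drop 4:f onto {3:b}
drop 5:e onto {2:e}
ground layer = {0:c, 1:e}
drop-orders for the pieces not yet dropped (sum over which currently-grounded one goes next):
  1 to go: {4} 1  {5} 1
  2 to go: {2,5} 1  {3,4} 1  {4,5} 2
  3 to go: {0,3,4} 1  {1,2,5} 1  {2,4,5} 3  {3,4,5} 3
  4 to go: {0,3,4,5} 4  {1,2,4,5} 4  {2,3,4,5} 6
  if 0:c drops first: 10 orders
  if 1:e drops first: 10 orders
heap linearizations: 20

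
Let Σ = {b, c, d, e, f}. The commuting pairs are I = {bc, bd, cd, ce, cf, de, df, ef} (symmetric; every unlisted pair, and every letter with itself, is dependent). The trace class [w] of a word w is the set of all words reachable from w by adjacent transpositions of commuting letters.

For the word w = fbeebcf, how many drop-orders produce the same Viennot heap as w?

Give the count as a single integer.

#0=f has no predecessor
#1=b depends on [0:f]
#2=e depends on [1:b]
#3=e depends on [2:e]
#4=b depends on [3:e]
#5=c has no predecessor
#6=f depends on [4:b]
sources: [0:f, 5:c]
N(rest) = Σ N(rest − s) over sources s of rest; N(one piece) = 1:
  size 1 → [5]=1  [6]=1
  size 2 → [4,6]=1  [5,6]=2
  size 3 → [3,4,6]=1  [4,5,6]=3
  size 4 → [2,3,4,6]=1  [3,4,5,6]=4
  size 5 → [1,2,3,4,6]=1  [2,3,4,5,6]=5
  first=0(f) contributes 6
  first=5(c) contributes 1
|[w]| = 7

7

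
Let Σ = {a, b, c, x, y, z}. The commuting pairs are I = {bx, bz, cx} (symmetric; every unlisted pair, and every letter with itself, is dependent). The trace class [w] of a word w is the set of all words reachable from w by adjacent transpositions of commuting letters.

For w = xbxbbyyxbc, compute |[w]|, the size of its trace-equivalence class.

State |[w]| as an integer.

30

0(x) covers ∅
1(b) covers ∅
2(x) covers 0:x
3(b) covers 1:b
4(b) covers 3:b
5(y) covers 2:x, 4:b
6(y) covers 5:y
7(x) covers 6:y
8(b) covers 6:y
9(c) covers 8:b
floor of heap: 0:x, 1:b
completions by unplaced set U, small U first (add the entries for U minus each lowest piece of U):
  |U|=1: {7}:1  {9}:1
  |U|=2: {7,9}:2  {8,9}:1
  |U|=3: {7,8,9}:3
  |U|=4: {6,7,8,9}:3
  |U|=5: {5,6,7,8,9}:3
  |U|=6: {2,5,6,7,8,9}:3  {4,5,6,7,8,9}:3
  |U|=7: {0,2,5,6,7,8,9}:3  {2,4,5,6,7,8,9}:6  {3,4,5,6,7,8,9}:3
  |U|=8: {0,2,4,5,6,7,8,9}:9  {1,3,4,5,6,7,8,9}:3  {2,3,4,5,6,7,8,9}:9
  start at 0(x): 12
  start at 1(b): 18
sum over floor = 30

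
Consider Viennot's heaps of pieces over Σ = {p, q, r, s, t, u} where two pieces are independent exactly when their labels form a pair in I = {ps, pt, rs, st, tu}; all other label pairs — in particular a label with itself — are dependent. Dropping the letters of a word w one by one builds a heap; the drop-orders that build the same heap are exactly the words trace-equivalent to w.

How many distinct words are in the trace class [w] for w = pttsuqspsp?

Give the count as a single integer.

120

drop 0:p onto floor
drop 1:t onto floor
drop 2:t onto {1:t}
drop 3:s onto floor
drop 4:u onto {0:p, 3:s}
drop 5:q onto {2:t, 4:u}
drop 6:s onto {5:q}
drop 7:p onto {5:q}
drop 8:s onto {6:s}
drop 9:p onto {7:p}
ground layer = {0:p, 1:t, 3:s}
drop-orders for the pieces not yet dropped (sum over which currently-grounded one goes next):
  1 to go: {8} 1  {9} 1
  2 to go: {6,8} 1  {7,9} 1  {8,9} 2
  3 to go: {6,8,9} 3  {7,8,9} 3
  4 to go: {6,7,8,9} 6
  5 to go: {5,6,7,8,9} 6
  6 to go: {2,5,6,7,8,9} 6  {4,5,6,7,8,9} 6
  7 to go: {0,4,5,6,7,8,9} 6  {1,2,5,6,7,8,9} 6  {2,4,5,6,7,8,9} 12  {3,4,5,6,7,8,9} 6
  8 to go: {0,2,4,5,6,7,8,9} 18  {0,3,4,5,6,7,8,9} 12  {1,2,4,5,6,7,8,9} 18  {2,3,4,5,6,7,8,9} 18
  if 0:p drops first: 36 orders
  if 1:t drops first: 48 orders
  if 3:s drops first: 36 orders
heap linearizations: 120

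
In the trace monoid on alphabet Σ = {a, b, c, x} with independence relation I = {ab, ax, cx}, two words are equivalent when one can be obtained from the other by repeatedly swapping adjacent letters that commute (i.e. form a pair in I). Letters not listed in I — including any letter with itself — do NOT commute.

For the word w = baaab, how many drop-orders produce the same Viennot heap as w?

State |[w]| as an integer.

0(b) covers ∅
1(a) covers ∅
2(a) covers 1:a
3(a) covers 2:a
4(b) covers 0:b
floor of heap: 0:b, 1:a
completions by unplaced set U, small U first (add the entries for U minus each lowest piece of U):
  |U|=1: {3}:1  {4}:1
  |U|=2: {0,4}:1  {2,3}:1  {3,4}:2
  |U|=3: {0,3,4}:3  {1,2,3}:1  {2,3,4}:3
  start at 0(b): 4
  start at 1(a): 6
sum over floor = 10

10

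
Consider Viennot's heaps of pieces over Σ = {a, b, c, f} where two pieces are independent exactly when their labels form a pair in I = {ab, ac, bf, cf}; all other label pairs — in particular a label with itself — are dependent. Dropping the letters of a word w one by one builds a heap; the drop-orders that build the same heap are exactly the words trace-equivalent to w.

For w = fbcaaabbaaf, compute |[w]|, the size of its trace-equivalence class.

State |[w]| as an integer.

#0=f has no predecessor
#1=b has no predecessor
#2=c depends on [1:b]
#3=a depends on [0:f]
#4=a depends on [3:a]
#5=a depends on [4:a]
#6=b depends on [2:c]
#7=b depends on [6:b]
#8=a depends on [5:a]
#9=a depends on [8:a]
#10=f depends on [9:a]
sources: [0:f, 1:b]
N(rest) = Σ N(rest − s) over sources s of rest; N(one piece) = 1:
  size 1 → [7]=1  [10]=1
  size 2 → [6,7]=1  [7,10]=2  [9,10]=1
  size 3 → [2,6,7]=1  [6,7,10]=3  [7,9,10]=3  [8,9,10]=1
  size 4 → [1,2,6,7]=1  [2,6,7,10]=4  [5,8,9,10]=1  [6,7,9,10]=6  [7,8,9,10]=4
  size 5 → [1,2,6,7,10]=5  [2,6,7,9,10]=10  [4,5,8,9,10]=1  [5,7,8,9,10]=5  [6,7,8,9,10]=10
  size 6 → [1,2,6,7,9,10]=15  [2,6,7,8,9,10]=20  [3,4,5,8,9,10]=1  [4,5,7,8,9,10]=6  [5,6,7,8,9,10]=15
  size 7 → [0,3,4,5,8,9,10]=1  [1,2,6,7,8,9,10]=35  [2,5,6,7,8,9,10]=35  [3,4,5,7,8,9,10]=7  [4,5,6,7,8,9,10]=21
  size 8 → [0,3,4,5,7,8,9,10]=8  [1,2,5,6,7,8,9,10]=70  [2,4,5,6,7,8,9,10]=56  [3,4,5,6,7,8,9,10]=28
  size 9 → [0,3,4,5,6,7,8,9,10]=36  [1,2,4,5,6,7,8,9,10]=126  [2,3,4,5,6,7,8,9,10]=84
  first=0(f) contributes 210
  first=1(b) contributes 120
|[w]| = 330

330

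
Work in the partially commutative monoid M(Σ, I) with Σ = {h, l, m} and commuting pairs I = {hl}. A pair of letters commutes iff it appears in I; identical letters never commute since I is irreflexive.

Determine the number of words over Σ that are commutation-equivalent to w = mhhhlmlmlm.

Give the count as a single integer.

4

0(m) covers ∅
1(h) covers 0:m
2(h) covers 1:h
3(h) covers 2:h
4(l) covers 0:m
5(m) covers 3:h, 4:l
6(l) covers 5:m
7(m) covers 6:l
8(l) covers 7:m
9(m) covers 8:l
floor of heap: 0:m
completions by unplaced set U, small U first (add the entries for U minus each lowest piece of U):
  |U|=1: {9}:1
  |U|=2: {8,9}:1
  |U|=3: {7,8,9}:1
  |U|=4: {6,7,8,9}:1
  |U|=5: {5,6,7,8,9}:1
  |U|=6: {3,5,6,7,8,9}:1  {4,5,6,7,8,9}:1
  |U|=7: {2,3,5,6,7,8,9}:1  {3,4,5,6,7,8,9}:2
  |U|=8: {1,2,3,5,6,7,8,9}:1  {2,3,4,5,6,7,8,9}:3
  start at 0(m): 4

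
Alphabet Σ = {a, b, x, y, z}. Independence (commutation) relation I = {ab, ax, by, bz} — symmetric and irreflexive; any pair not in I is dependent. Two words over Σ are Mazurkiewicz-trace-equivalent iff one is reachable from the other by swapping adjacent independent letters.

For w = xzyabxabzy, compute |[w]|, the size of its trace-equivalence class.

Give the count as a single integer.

0(x) covers ∅
1(z) covers 0:x
2(y) covers 1:z
3(a) covers 2:y
4(b) covers 0:x
5(x) covers 2:y, 4:b
6(a) covers 3:a
7(b) covers 5:x
8(z) covers 5:x, 6:a
9(y) covers 8:z
floor of heap: 0:x
completions by unplaced set U, small U first (add the entries for U minus each lowest piece of U):
  |U|=1: {7}:1  {9}:1
  |U|=2: {7,9}:2  {8,9}:1
  |U|=3: {6,8,9}:1  {7,8,9}:3
  |U|=4: {3,6,8,9}:1  {5,7,8,9}:3  {6,7,8,9}:4
  |U|=5: {3,6,7,8,9}:5  {4,5,7,8,9}:3  {5,6,7,8,9}:7
  |U|=6: {3,5,6,7,8,9}:12  {4,5,6,7,8,9}:10
  |U|=7: {2,3,5,6,7,8,9}:12  {3,4,5,6,7,8,9}:22
  |U|=8: {1,2,3,5,6,7,8,9}:12  {2,3,4,5,6,7,8,9}:34
  start at 0(x): 46

46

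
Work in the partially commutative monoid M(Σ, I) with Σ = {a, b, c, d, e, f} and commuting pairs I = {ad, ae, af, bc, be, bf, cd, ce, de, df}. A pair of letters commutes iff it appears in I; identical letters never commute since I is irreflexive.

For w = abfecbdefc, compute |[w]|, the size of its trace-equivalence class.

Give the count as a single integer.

510

0(a) covers ∅
1(b) covers 0:a
2(f) covers ∅
3(e) covers 2:f
4(c) covers 0:a, 2:f
5(b) covers 1:b
6(d) covers 5:b
7(e) covers 3:e
8(f) covers 4:c, 7:e
9(c) covers 8:f
floor of heap: 0:a, 2:f
completions by unplaced set U, small U first (add the entries for U minus each lowest piece of U):
  |U|=1: {6}:1  {9}:1
  |U|=2: {5,6}:1  {6,9}:2  {8,9}:1
  |U|=3: {1,5,6}:1  {4,8,9}:1  {5,6,9}:3  {6,8,9}:3  {7,8,9}:1
  |U|=4: {1,5,6,9}:4  {3,7,8,9}:1  {4,6,8,9}:4  {4,7,8,9}:2  {5,6,8,9}:6  {6,7,8,9}:4
  |U|=5: {1,5,6,8,9}:10  {3,4,7,8,9}:3  {3,6,7,8,9}:5  {4,5,6,8,9}:10  {4,6,7,8,9}:10  {5,6,7,8,9}:10
  |U|=6: {1,4,5,6,8,9}:20  {1,5,6,7,8,9}:20  {2,3,4,7,8,9}:3  {3,4,6,7,8,9}:18  {3,5,6,7,8,9}:15  {4,5,6,7,8,9}:30
  |U|=7: {0,1,4,5,6,8,9}:20  {1,3,5,6,7,8,9}:35  {1,4,5,6,7,8,9}:70  {2,3,4,6,7,8,9}:21  {3,4,5,6,7,8,9}:63
  |U|=8: {0,1,4,5,6,7,8,9}:90  {1,3,4,5,6,7,8,9}:168  {2,3,4,5,6,7,8,9}:84
  start at 0(a): 252
  start at 2(f): 258
sum over floor = 510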